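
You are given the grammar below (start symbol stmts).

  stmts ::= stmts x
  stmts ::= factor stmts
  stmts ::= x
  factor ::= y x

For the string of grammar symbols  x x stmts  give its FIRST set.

{ x }

x is a terminal; add {x} and stop.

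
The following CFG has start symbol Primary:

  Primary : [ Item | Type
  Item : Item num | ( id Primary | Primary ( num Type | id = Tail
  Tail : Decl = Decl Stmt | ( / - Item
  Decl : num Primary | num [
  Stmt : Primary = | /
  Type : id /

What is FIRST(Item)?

{ (, [, id }

From Item : Item num: add FIRST(Item) = { (, [, id }.
Item : ( id Primary contributes {(}.
From Item : Primary ( num Type: add FIRST(Primary) = { [, id }.
Item : id = Tail contributes {id}.
Union: FIRST(Item) = { (, [, id }.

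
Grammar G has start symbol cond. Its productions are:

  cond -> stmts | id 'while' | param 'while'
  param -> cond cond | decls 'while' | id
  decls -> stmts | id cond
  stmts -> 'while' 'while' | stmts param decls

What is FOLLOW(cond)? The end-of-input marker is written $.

cond is the start symbol, so $ ∈ FOLLOW(cond).
In param -> cond cond: add FIRST(cond) = { 'while', id }.
In param -> cond cond: cond is at the end, add FOLLOW(param) = { 'while', id }.
In decls -> id cond: cond is at the end, add FOLLOW(decls) = { $, 'while', id }.
Union: FOLLOW(cond) = { $, 'while', id }.

{ $, 'while', id }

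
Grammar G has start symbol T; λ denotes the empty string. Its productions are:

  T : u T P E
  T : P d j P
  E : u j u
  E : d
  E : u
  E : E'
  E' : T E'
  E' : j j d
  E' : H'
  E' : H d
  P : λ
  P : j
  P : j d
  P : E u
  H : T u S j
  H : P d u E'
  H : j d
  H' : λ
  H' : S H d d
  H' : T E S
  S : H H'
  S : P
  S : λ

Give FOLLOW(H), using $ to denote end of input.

{ $, d, j, u }

In E' : H d: add FIRST(d) = { d }.
In H' : S H d d: add FIRST(d d) = { d }.
In S : H H': add FIRST(H')\{λ} = { d, j, u }.
  Since H' is nullable, also add FOLLOW(S) = { $, d, j, u }.
Union: FOLLOW(H) = { $, d, j, u }.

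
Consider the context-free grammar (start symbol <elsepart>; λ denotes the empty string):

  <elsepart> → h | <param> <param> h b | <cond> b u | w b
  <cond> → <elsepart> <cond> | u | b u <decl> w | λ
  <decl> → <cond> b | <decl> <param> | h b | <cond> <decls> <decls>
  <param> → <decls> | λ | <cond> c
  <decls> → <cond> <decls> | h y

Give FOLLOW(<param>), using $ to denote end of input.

In <elsepart> → <param> <param> h b: add FIRST(<param> h b) = { b, c, h, u, w }.
In <elsepart> → <param> <param> h b: add FIRST(h b) = { h }.
In <decl> → <decl> <param>: <param> is at the end, add FOLLOW(<decl>) = { b, c, h, u, w }.
Union: FOLLOW(<param>) = { b, c, h, u, w }.

{ b, c, h, u, w }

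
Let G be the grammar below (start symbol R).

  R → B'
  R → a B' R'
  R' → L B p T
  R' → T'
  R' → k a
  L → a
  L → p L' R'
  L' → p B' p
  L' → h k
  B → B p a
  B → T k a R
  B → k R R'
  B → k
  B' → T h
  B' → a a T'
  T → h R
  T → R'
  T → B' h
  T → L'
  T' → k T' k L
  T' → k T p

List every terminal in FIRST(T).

T → h R contributes {h}.
From T → R': add FIRST(R') = { a, k, p }.
From T → B' h: add FIRST(B') = { a, h, k, p }.
From T → L': add FIRST(L') = { h, p }.
Union: FIRST(T) = { a, h, k, p }.

{ a, h, k, p }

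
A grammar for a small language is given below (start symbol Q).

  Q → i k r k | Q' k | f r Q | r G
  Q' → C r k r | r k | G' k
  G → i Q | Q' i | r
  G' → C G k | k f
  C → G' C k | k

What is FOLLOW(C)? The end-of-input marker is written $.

{ i, k, r }

In Q' → C r k r: add FIRST(r k r) = { r }.
In G' → C G k: add FIRST(G k) = { i, k, r }.
In C → G' C k: add FIRST(k) = { k }.
Union: FOLLOW(C) = { i, k, r }.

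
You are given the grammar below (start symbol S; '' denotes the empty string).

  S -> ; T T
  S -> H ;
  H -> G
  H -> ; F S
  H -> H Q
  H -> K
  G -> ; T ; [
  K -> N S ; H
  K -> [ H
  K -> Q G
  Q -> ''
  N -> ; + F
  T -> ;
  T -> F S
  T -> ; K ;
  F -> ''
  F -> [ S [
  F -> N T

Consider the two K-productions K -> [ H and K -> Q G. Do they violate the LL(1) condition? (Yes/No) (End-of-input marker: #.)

FIRST([ H) = { [ } and FIRST(Q G) = { ; }.
The FIRST sets are disjoint and neither alternative is nullable — no conflict.

No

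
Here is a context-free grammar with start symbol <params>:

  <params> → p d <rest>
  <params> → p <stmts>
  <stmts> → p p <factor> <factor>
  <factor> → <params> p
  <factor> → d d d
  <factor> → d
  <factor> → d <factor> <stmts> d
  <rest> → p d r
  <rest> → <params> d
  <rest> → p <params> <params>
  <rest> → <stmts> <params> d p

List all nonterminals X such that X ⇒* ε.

{ } (none)

No nonterminal has an empty production or an RHS whose symbols are all nullable.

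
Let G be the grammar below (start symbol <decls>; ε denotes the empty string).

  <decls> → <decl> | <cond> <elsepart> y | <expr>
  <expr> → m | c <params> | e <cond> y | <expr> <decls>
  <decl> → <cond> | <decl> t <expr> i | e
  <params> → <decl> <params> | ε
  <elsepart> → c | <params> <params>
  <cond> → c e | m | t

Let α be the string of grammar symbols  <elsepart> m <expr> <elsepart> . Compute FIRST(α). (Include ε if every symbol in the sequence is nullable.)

{ c, e, m, t }

Add FIRST(<elsepart>)\{ε} = { c, e, m, t }; <elsepart> is nullable, continue.
m is a terminal; add {m} and stop.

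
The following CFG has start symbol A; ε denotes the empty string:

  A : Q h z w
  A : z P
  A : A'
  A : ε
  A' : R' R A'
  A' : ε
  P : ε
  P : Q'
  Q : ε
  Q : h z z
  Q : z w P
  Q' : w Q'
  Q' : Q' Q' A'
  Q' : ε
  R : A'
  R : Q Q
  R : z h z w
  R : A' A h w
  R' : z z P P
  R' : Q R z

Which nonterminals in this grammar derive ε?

Directly nullable (have an ε-production): A, A', P, Q, Q'.
R : A' with every symbol nullable, so R is nullable.
No other nonterminal has a production whose RHS symbols are all nullable.

{ A, A', P, Q, Q', R }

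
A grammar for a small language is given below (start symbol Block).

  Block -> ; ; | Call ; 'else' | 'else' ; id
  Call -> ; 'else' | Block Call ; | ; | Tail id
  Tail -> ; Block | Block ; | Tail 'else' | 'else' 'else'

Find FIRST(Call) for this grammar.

Call -> ; 'else' contributes {;}.
From Call -> Block Call ;: add FIRST(Block) = { 'else', ; }.
Call -> ; contributes {;}.
From Call -> Tail id: add FIRST(Tail) = { 'else', ; }.
Union: FIRST(Call) = { 'else', ; }.

{ 'else', ; }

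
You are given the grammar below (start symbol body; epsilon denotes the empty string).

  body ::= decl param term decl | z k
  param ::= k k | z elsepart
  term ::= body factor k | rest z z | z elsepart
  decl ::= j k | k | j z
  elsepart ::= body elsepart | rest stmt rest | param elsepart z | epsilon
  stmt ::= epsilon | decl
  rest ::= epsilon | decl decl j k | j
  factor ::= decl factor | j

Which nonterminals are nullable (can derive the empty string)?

{ elsepart, rest, stmt }

Directly nullable (have an epsilon-production): elsepart, stmt, rest.
No other nonterminal has a production whose RHS symbols are all nullable.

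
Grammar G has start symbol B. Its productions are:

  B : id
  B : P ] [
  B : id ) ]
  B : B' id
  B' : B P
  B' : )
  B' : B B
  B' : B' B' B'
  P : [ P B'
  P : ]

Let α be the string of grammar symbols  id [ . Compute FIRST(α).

{ id }

id is a terminal; add {id} and stop.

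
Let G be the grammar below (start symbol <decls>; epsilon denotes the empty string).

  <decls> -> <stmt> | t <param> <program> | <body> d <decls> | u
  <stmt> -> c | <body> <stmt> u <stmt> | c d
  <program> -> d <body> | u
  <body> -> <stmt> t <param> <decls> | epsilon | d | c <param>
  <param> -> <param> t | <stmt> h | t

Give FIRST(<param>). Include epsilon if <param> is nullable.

From <param> -> <param> t: add FIRST(<param>) = { c, d, t }.
From <param> -> <stmt> h: add FIRST(<stmt>) = { c, d }.
<param> -> t contributes {t}.
Union: FIRST(<param>) = { c, d, t }.

{ c, d, t }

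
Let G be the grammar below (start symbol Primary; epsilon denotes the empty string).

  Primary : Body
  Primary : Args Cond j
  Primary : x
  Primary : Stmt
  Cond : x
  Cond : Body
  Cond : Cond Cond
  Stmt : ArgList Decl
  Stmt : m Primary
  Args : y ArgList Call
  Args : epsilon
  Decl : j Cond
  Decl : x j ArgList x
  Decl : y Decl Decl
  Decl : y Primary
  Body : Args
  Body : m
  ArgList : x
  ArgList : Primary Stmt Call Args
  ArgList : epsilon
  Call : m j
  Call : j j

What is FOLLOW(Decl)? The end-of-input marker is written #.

In Stmt : ArgList Decl: Decl is at the end, add FOLLOW(Stmt) = { #, j, m, x, y }.
In Decl : y Decl Decl: add FIRST(Decl) = { j, x, y }.
In Decl : y Decl Decl: Decl is at the end, add FOLLOW(Decl) = { #, j, m, x, y }.
Union: FOLLOW(Decl) = { #, j, m, x, y }.

{ #, j, m, x, y }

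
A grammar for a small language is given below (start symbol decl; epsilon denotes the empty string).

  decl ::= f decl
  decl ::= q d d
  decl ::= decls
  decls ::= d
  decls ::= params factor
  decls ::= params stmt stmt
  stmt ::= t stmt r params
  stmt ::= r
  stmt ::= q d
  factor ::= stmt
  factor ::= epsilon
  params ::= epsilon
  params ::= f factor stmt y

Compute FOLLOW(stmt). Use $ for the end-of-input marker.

{ $, q, r, t, y }

In decls ::= params stmt stmt: add FIRST(stmt) = { q, r, t }.
In decls ::= params stmt stmt: stmt is at the end, add FOLLOW(decls) = { $ }.
In stmt ::= t stmt r params: add FIRST(r params) = { r }.
In factor ::= stmt: stmt is at the end, add FOLLOW(factor) = { $, q, r, t }.
In params ::= f factor stmt y: add FIRST(y) = { y }.
Union: FOLLOW(stmt) = { $, q, r, t, y }.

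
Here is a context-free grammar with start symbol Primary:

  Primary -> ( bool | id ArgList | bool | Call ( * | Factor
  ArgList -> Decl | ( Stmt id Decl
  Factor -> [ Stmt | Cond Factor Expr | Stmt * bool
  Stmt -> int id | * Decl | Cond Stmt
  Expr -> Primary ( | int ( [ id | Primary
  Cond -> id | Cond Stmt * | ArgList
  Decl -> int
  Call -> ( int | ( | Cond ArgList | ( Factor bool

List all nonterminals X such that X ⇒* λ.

{ } (none)

No nonterminal has an empty production or an RHS whose symbols are all nullable.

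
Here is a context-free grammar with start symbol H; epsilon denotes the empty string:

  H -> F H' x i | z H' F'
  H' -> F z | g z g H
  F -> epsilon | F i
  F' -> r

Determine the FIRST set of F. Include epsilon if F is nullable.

F -> epsilon contributes epsilon.
From F -> F i: F nullable, take FIRST(F) ∪ {i} = { i }.
Union: FIRST(F) = { i, epsilon }.

{ i, epsilon }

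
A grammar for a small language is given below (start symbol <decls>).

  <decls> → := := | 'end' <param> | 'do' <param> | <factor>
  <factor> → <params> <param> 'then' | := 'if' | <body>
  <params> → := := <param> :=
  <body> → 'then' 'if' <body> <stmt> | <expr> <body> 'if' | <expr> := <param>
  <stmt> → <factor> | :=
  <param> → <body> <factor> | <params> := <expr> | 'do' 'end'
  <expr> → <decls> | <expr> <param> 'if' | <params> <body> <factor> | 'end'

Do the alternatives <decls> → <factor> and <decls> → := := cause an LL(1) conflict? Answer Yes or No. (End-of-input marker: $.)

Yes

FIRST(<factor>) = { 'do', 'end', 'then', := } and FIRST(:= :=) = { := }.
Both contain :=, so the two alternatives are not disjoint — LL(1) conflict.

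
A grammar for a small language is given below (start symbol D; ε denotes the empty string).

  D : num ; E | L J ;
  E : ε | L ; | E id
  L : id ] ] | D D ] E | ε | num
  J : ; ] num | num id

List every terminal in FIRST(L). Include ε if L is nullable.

L : id ] ] contributes {id}.
From L : D D ] E: add FIRST(D) = { ;, id, num }.
L : ε contributes ε.
L : num contributes {num}.
Union: FIRST(L) = { ;, id, num, ε }.

{ ;, id, num, ε }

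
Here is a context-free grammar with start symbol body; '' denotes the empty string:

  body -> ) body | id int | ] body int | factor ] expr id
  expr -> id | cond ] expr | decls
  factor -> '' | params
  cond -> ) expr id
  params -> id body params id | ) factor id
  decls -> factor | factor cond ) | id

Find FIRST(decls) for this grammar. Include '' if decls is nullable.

{ ), id, '' }

From decls -> factor: add FIRST(factor) = { ), id, '' } (including '' since factor is nullable).
From decls -> factor cond ): factor nullable, take FIRST(factor) ∪ FIRST(cond) = { ), id }.
decls -> id contributes {id}.
Union: FIRST(decls) = { ), id, '' }.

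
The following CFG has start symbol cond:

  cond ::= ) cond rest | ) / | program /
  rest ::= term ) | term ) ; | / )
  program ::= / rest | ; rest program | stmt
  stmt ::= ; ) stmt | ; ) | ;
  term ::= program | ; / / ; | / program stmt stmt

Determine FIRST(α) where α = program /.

Add FIRST(program) = { /, ; }; program is not nullable, stop.

{ /, ; }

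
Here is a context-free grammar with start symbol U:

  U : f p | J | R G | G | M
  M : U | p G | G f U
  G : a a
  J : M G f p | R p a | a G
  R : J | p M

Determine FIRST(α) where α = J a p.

Add FIRST(J) = { a, f, p }; J is not nullable, stop.

{ a, f, p }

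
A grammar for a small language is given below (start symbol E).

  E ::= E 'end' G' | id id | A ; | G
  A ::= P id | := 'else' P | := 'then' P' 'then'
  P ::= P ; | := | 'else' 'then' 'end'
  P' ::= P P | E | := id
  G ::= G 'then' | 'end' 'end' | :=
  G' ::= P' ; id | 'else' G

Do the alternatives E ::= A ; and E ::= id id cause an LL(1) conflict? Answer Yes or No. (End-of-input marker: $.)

No

FIRST(A ;) = { 'else', := } and FIRST(id id) = { id }.
The FIRST sets are disjoint and neither alternative is nullable — no conflict.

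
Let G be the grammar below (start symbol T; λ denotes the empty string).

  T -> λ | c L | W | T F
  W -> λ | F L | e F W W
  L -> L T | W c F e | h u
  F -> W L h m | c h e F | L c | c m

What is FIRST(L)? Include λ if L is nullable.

From L -> L T: add FIRST(L) = { c, e, h }.
From L -> W c F e: W nullable, take FIRST(W) ∪ {c} = { c, e, h }.
L -> h u contributes {h}.
Union: FIRST(L) = { c, e, h }.

{ c, e, h }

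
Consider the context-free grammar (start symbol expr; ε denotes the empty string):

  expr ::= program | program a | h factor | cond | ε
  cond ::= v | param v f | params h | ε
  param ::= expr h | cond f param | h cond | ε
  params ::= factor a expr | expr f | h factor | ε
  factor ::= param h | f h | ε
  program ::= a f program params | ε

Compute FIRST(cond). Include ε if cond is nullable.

{ a, f, h, v, ε }

cond ::= v contributes {v}.
From cond ::= param v f: param nullable, take FIRST(param) ∪ {v} = { a, f, h, v }.
From cond ::= params h: params nullable, take FIRST(params) ∪ {h} = { a, f, h, v }.
cond ::= ε contributes ε.
Union: FIRST(cond) = { a, f, h, v, ε }.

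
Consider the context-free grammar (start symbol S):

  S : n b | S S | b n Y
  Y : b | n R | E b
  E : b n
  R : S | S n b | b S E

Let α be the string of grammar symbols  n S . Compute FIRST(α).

n is a terminal; add {n} and stop.

{ n }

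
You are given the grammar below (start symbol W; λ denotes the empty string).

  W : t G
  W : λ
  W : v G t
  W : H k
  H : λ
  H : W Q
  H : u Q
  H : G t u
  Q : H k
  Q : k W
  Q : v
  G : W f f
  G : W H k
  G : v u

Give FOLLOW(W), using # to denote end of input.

{ #, f, k, t, u, v }

W is the start symbol, so # ∈ FOLLOW(W).
In H : W Q: add FIRST(Q) = { f, k, t, u, v }.
In Q : k W: W is at the end, add FOLLOW(Q) = { k }.
In G : W f f: add FIRST(f f) = { f }.
In G : W H k: add FIRST(H k) = { f, k, t, u, v }.
Union: FOLLOW(W) = { #, f, k, t, u, v }.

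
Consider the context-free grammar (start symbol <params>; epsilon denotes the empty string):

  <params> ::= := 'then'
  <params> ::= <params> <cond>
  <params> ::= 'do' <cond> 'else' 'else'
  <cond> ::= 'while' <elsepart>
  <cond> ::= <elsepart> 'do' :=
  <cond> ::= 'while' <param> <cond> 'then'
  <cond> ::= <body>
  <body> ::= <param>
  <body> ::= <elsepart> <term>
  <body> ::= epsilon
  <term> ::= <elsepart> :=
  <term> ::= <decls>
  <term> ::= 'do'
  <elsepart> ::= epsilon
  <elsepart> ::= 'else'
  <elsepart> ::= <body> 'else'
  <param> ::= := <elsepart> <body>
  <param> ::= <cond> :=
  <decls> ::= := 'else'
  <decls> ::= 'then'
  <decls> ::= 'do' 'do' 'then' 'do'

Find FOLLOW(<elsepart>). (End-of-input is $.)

In <cond> ::= 'while' <elsepart>: <elsepart> is at the end, add FOLLOW(<cond>) = { $, 'do', 'else', 'then', 'while', := }.
In <cond> ::= <elsepart> 'do' :=: add FIRST('do' :=) = { 'do' }.
In <body> ::= <elsepart> <term>: add FIRST(<term>) = { 'do', 'else', 'then', 'while', := }.
In <term> ::= <elsepart> :=: add FIRST(:=) = { := }.
In <param> ::= := <elsepart> <body>: add FIRST(<body>)\{epsilon} = { 'do', 'else', 'then', 'while', := }.
  Since <body> is nullable, also add FOLLOW(<param>) = { $, 'do', 'else', 'then', 'while', := }.
Union: FOLLOW(<elsepart>) = { $, 'do', 'else', 'then', 'while', := }.

{ $, 'do', 'else', 'then', 'while', := }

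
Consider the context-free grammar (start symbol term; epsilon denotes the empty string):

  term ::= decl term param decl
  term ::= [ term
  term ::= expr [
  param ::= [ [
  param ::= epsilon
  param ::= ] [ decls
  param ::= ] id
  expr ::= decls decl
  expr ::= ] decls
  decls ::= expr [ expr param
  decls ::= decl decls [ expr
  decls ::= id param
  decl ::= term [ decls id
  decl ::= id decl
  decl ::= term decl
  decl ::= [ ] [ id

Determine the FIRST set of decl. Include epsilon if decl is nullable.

{ [, ], id }

From decl ::= term [ decls id: add FIRST(term) = { [, ], id }.
decl ::= id decl contributes {id}.
From decl ::= term decl: add FIRST(term) = { [, ], id }.
decl ::= [ ] [ id contributes {[}.
Union: FIRST(decl) = { [, ], id }.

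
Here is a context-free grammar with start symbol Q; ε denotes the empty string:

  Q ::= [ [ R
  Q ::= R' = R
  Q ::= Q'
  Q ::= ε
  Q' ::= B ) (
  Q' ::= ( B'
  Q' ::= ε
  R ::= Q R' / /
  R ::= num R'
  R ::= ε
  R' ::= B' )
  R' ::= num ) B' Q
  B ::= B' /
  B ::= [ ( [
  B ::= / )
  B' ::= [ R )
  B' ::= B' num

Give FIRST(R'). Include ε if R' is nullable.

From R' ::= B' ): add FIRST(B') = { [ }.
R' ::= num ) B' Q contributes {num}.
Union: FIRST(R') = { [, num }.

{ [, num }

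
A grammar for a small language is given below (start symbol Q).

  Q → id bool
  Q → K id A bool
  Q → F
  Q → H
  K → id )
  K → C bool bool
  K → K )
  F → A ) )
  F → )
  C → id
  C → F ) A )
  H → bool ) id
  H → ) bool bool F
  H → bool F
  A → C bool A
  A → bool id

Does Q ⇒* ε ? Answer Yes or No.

No nonterminal in this grammar is nullable.
No production of Q has an RHS whose symbols are all nullable, so Q is not nullable.

No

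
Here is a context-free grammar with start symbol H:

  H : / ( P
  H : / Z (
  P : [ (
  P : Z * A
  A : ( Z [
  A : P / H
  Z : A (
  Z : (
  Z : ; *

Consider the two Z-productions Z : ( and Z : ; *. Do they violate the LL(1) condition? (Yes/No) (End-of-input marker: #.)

FIRST(() = { ( } and FIRST(; *) = { ; }.
The FIRST sets are disjoint and neither alternative is nullable — no conflict.

No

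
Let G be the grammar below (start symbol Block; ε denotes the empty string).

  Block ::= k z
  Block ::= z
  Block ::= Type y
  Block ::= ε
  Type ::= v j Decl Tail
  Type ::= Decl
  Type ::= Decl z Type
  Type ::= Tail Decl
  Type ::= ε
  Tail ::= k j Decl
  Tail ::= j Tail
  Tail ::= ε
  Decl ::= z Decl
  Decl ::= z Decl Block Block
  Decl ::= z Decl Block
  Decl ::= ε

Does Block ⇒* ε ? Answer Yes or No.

Block has an ε-production, so Block ⇒ ε.

Yes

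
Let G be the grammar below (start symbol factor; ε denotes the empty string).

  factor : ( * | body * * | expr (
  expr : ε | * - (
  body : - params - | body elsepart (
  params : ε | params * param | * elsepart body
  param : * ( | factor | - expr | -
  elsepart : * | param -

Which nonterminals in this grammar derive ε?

{ expr, params }

Directly nullable (have an ε-production): expr, params.
No other nonterminal has a production whose RHS symbols are all nullable.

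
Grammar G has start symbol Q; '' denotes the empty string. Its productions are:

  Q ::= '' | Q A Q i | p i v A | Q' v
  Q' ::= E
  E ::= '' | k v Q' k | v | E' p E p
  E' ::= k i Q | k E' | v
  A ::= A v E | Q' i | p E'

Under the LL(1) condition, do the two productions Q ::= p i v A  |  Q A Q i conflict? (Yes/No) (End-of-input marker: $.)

FIRST(p i v A) = { p } and FIRST(Q A Q i) = { i, k, p, v }.
Both contain p, so the two alternatives are not disjoint — LL(1) conflict.

Yes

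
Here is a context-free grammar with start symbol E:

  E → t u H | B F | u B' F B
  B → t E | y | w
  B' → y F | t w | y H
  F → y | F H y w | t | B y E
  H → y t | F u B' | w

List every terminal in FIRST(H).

{ t, w, y }

H → y t contributes {y}.
From H → F u B': add FIRST(F) = { t, w, y }.
H → w contributes {w}.
Union: FIRST(H) = { t, w, y }.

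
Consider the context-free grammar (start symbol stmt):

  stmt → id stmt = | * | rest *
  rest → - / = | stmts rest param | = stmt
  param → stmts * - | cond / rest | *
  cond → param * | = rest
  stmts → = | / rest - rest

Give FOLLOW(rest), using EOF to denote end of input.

{ *, -, /, = }

In stmt → rest *: add FIRST(*) = { * }.
In rest → stmts rest param: add FIRST(param) = { *, /, = }.
In param → cond / rest: rest is at the end, add FOLLOW(param) = { *, -, /, = }.
In cond → = rest: rest is at the end, add FOLLOW(cond) = { / }.
In stmts → / rest - rest: add FIRST(- rest) = { - }.
In stmts → / rest - rest: rest is at the end, add FOLLOW(stmts) = { *, -, /, = }.
Union: FOLLOW(rest) = { *, -, /, = }.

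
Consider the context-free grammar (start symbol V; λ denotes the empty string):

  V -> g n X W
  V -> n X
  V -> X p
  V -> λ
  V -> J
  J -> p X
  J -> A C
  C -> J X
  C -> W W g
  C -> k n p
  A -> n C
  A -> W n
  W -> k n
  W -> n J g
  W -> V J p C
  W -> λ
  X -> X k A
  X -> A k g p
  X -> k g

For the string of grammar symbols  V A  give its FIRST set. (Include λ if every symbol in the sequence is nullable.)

{ g, k, n, p }

Add FIRST(V)\{λ} = { g, k, n, p }; V is nullable, continue.
Add FIRST(A) = { g, k, n, p }; A is not nullable, stop.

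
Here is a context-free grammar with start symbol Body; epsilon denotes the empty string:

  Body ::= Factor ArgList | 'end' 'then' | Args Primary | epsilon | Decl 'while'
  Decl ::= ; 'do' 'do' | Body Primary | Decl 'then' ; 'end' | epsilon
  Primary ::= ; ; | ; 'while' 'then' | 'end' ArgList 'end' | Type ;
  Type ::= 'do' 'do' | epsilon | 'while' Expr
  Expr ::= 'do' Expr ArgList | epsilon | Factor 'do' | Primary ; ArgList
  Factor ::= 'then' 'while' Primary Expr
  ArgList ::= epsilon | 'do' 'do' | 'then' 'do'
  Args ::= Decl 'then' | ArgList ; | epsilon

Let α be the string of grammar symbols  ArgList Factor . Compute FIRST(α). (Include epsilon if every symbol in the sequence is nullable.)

Add FIRST(ArgList)\{epsilon} = { 'do', 'then' }; ArgList is nullable, continue.
Add FIRST(Factor) = { 'then' }; Factor is not nullable, stop.

{ 'do', 'then' }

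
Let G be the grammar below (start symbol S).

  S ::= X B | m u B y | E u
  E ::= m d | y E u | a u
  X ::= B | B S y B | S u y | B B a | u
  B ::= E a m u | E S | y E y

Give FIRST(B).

From B ::= E a m u: add FIRST(E) = { a, m, y }.
From B ::= E S: add FIRST(E) = { a, m, y }.
B ::= y E y contributes {y}.
Union: FIRST(B) = { a, m, y }.

{ a, m, y }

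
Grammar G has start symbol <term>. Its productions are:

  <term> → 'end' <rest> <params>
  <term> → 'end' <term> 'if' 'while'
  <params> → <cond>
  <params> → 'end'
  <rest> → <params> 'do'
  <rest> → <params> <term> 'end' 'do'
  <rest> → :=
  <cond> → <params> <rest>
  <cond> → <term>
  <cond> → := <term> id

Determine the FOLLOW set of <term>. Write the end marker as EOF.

<term> is the start symbol, so EOF ∈ FOLLOW(<term>).
In <term> → 'end' <term> 'if' 'while': add FIRST('if' 'while') = { 'if' }.
In <rest> → <params> <term> 'end' 'do': add FIRST('end' 'do') = { 'end' }.
In <cond> → <term>: <term> is at the end, add FOLLOW(<cond>) = { EOF, 'do', 'end', 'if', :=, id }.
In <cond> → := <term> id: add FIRST(id) = { id }.
Union: FOLLOW(<term>) = { EOF, 'do', 'end', 'if', :=, id }.

{ EOF, 'do', 'end', 'if', :=, id }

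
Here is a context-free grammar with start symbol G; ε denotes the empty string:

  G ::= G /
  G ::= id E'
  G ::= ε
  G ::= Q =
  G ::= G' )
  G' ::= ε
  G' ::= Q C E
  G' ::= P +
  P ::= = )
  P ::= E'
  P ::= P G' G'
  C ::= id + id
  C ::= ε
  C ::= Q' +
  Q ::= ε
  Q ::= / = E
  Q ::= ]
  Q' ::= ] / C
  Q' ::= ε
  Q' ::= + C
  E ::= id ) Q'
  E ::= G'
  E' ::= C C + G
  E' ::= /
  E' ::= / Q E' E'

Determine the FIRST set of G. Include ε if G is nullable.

{ ), +, /, =, ], id, ε }

From G ::= G /: G nullable, take FIRST(G) ∪ {/} = { ), +, /, =, ], id }.
G ::= id E' contributes {id}.
G ::= ε contributes ε.
From G ::= Q =: Q nullable, take FIRST(Q) ∪ {=} = { /, =, ] }.
From G ::= G' ): G' nullable, take FIRST(G') ∪ {)} = { ), +, /, =, ], id }.
Union: FIRST(G) = { ), +, /, =, ], id, ε }.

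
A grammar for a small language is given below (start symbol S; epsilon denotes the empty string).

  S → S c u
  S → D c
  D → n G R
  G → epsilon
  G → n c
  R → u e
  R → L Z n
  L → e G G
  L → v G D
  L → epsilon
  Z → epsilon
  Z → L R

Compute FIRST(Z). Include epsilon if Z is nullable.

{ e, n, u, v, epsilon }

Z → epsilon contributes epsilon.
From Z → L R: L nullable, take FIRST(L) ∪ FIRST(R) = { e, n, u, v }.
Union: FIRST(Z) = { e, n, u, v, epsilon }.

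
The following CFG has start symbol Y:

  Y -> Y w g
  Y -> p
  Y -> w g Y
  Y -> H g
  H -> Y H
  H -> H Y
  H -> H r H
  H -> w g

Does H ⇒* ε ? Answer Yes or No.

No

No nonterminal in this grammar is nullable.
No production of H has an RHS whose symbols are all nullable, so H is not nullable.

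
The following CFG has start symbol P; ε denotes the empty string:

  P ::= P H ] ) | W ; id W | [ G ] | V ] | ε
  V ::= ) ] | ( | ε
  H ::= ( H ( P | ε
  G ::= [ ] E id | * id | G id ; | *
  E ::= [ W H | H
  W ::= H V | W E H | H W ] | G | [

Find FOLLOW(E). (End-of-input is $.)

{ $, (, ), *, ;, [, ], id }

In G ::= [ ] E id: add FIRST(id) = { id }.
In W ::= W E H: add FIRST(H)\{ε} = { ( }.
  Since H is nullable, also add FOLLOW(W) = { $, (, ), *, ;, [, ], id }.
Union: FOLLOW(E) = { $, (, ), *, ;, [, ], id }.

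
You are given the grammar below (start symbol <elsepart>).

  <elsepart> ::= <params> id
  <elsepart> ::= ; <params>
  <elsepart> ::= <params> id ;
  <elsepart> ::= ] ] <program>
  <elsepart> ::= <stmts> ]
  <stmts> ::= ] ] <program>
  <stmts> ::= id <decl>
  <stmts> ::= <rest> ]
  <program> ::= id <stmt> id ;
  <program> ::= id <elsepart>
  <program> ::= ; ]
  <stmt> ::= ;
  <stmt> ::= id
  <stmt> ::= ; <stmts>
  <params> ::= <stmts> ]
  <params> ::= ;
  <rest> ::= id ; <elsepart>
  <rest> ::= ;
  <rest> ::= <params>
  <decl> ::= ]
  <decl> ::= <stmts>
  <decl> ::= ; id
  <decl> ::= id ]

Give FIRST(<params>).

{ ;, ], id }

From <params> ::= <stmts> ]: add FIRST(<stmts>) = { ;, ], id }.
<params> ::= ; contributes {;}.
Union: FIRST(<params>) = { ;, ], id }.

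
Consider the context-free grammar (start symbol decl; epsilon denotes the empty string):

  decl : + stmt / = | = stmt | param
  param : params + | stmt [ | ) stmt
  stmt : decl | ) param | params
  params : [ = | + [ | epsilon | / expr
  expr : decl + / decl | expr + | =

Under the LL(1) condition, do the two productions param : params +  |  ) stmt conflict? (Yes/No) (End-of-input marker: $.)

No

FIRST(params +) = { +, /, [ } and FIRST() stmt) = { ) }.
The FIRST sets are disjoint and neither alternative is nullable — no conflict.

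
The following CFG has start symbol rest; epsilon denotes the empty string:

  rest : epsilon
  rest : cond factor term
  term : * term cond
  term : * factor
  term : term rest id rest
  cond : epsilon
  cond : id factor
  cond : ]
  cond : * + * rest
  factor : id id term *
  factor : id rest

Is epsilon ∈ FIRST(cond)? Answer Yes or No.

Yes

cond has an epsilon-production, so cond ⇒ epsilon.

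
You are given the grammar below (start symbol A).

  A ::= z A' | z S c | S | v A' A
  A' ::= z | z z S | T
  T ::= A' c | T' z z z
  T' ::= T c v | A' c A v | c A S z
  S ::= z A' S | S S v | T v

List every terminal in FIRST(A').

A' ::= z contributes {z}.
A' ::= z z S contributes {z}.
From A' ::= T: add FIRST(T) = { c, z }.
Union: FIRST(A') = { c, z }.

{ c, z }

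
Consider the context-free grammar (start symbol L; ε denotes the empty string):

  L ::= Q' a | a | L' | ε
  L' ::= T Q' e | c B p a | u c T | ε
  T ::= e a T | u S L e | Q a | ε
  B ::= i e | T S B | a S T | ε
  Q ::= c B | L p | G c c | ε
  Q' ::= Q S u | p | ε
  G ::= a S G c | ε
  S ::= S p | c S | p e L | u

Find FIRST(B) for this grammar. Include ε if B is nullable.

{ a, c, e, i, p, u, ε }

B ::= i e contributes {i}.
From B ::= T S B: T nullable, take FIRST(T) ∪ FIRST(S) = { a, c, e, p, u }.
B ::= a S T contributes {a}.
B ::= ε contributes ε.
Union: FIRST(B) = { a, c, e, i, p, u, ε }.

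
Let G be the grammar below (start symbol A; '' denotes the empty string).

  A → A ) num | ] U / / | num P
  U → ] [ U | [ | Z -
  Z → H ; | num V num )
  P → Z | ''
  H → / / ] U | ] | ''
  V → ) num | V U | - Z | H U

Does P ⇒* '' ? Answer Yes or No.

P has an ''-production, so P ⇒ ''.

Yes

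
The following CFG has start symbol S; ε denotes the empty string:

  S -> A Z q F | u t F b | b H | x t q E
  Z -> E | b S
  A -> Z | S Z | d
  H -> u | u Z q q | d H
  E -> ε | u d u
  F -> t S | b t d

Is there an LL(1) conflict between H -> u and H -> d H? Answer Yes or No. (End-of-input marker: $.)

FIRST(u) = { u } and FIRST(d H) = { d }.
The FIRST sets are disjoint and neither alternative is nullable — no conflict.

No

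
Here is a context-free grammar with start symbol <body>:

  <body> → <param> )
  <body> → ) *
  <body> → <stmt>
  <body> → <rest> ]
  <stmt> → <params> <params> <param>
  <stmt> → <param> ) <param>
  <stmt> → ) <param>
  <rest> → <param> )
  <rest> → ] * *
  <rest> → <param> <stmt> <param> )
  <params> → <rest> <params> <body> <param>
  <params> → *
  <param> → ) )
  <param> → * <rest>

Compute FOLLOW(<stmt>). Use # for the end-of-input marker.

In <body> → <stmt>: <stmt> is at the end, add FOLLOW(<body>) = { #, ), * }.
In <rest> → <param> <stmt> <param> ): add FIRST(<param> )) = { ), * }.
Union: FOLLOW(<stmt>) = { #, ), * }.

{ #, ), * }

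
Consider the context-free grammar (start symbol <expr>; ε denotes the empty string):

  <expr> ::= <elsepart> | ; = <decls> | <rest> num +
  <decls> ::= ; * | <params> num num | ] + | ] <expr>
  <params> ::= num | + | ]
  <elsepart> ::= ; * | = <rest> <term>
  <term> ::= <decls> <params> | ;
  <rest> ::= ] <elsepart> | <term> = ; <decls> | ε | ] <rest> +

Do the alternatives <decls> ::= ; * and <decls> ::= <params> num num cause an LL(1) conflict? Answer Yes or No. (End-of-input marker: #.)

FIRST(; *) = { ; } and FIRST(<params> num num) = { +, ], num }.
The FIRST sets are disjoint and neither alternative is nullable — no conflict.

No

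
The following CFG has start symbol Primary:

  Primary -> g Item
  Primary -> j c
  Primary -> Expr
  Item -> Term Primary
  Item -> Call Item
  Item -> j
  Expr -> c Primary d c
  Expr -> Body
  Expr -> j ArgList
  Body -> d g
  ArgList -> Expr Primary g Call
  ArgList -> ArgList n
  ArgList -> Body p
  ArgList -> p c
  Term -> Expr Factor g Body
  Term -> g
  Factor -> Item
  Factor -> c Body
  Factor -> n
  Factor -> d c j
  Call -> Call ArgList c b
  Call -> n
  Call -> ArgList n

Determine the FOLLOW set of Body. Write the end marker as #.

{ #, c, d, g, j, n, p }

In Expr -> Body: Body is at the end, add FOLLOW(Expr) = { #, c, d, g, j, n, p }.
In ArgList -> Body p: add FIRST(p) = { p }.
In Term -> Expr Factor g Body: Body is at the end, add FOLLOW(Term) = { c, d, g, j }.
In Factor -> c Body: Body is at the end, add FOLLOW(Factor) = { g }.
Union: FOLLOW(Body) = { #, c, d, g, j, n, p }.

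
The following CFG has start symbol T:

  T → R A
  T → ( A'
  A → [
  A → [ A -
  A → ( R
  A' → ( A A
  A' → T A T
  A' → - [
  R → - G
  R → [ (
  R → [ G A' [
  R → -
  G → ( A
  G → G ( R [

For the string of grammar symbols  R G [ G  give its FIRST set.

Add FIRST(R) = { -, [ }; R is not nullable, stop.

{ -, [ }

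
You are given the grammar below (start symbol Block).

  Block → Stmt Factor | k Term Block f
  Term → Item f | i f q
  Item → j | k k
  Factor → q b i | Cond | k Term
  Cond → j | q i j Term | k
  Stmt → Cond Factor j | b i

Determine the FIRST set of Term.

From Term → Item f: add FIRST(Item) = { j, k }.
Term → i f q contributes {i}.
Union: FIRST(Term) = { i, j, k }.

{ i, j, k }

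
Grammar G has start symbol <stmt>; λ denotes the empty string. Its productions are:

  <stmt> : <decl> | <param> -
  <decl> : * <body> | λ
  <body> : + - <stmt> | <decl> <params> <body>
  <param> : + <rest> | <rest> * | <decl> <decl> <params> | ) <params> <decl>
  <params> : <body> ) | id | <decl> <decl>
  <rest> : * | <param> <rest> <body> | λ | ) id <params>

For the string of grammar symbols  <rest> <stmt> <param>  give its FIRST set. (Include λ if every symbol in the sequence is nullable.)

Add FIRST(<rest>)\{λ} = { ), *, +, id }; <rest> is nullable, continue.
Add FIRST(<stmt>)\{λ} = { ), *, +, -, id }; <stmt> is nullable, continue.
Add FIRST(<param>)\{λ} = { ), *, +, id }; <param> is nullable, continue.
Every symbol is nullable, so include λ.

{ ), *, +, -, id, λ }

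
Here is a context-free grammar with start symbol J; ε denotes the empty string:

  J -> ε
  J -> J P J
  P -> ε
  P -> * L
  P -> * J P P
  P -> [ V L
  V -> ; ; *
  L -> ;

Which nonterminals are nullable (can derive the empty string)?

Directly nullable (have an ε-production): J, P.
No other nonterminal has a production whose RHS symbols are all nullable.

{ J, P }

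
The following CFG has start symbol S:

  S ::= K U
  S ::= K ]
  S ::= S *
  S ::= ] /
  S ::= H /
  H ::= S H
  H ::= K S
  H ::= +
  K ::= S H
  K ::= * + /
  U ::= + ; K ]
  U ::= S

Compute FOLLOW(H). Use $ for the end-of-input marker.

In S ::= H /: add FIRST(/) = { / }.
In H ::= S H: H is at the end, add FOLLOW(H) = { *, +, /, ] }.
In K ::= S H: H is at the end, add FOLLOW(K) = { *, +, ] }.
Union: FOLLOW(H) = { *, +, /, ] }.

{ *, +, /, ] }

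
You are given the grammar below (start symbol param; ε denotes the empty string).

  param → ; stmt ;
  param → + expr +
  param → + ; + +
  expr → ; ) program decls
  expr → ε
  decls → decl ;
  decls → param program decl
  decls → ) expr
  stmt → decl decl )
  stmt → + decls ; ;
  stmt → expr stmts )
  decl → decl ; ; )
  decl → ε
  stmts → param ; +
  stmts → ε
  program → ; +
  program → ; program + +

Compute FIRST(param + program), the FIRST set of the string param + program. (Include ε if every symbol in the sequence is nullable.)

{ +, ; }

Add FIRST(param) = { +, ; }; param is not nullable, stop.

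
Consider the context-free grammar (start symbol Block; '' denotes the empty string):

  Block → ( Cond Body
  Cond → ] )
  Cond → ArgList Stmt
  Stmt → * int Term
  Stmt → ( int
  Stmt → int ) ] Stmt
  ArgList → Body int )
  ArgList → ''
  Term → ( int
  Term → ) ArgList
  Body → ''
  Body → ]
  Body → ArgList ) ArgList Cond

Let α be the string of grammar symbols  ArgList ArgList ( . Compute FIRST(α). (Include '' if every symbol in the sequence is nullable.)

{ (, ), ], int }

Add FIRST(ArgList)\{''} = { ), ], int }; ArgList is nullable, continue.
Add FIRST(ArgList)\{''} = { ), ], int }; ArgList is nullable, continue.
( is a terminal; add {(} and stop.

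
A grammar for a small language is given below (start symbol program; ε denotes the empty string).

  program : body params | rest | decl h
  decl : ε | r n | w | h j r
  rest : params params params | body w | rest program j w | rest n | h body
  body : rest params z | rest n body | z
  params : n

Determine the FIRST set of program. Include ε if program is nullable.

From program : body params: add FIRST(body) = { h, n, z }.
From program : rest: add FIRST(rest) = { h, n, z }.
From program : decl h: decl nullable, take FIRST(decl) ∪ {h} = { h, r, w }.
Union: FIRST(program) = { h, n, r, w, z }.

{ h, n, r, w, z }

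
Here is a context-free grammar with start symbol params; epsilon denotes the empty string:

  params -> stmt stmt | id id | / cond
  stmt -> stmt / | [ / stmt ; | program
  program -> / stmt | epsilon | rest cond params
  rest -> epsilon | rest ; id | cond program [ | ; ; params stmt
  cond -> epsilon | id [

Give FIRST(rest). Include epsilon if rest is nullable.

rest -> epsilon contributes epsilon.
From rest -> rest ; id: rest nullable, take FIRST(rest) ∪ {;} = { /, ;, [, id }.
From rest -> cond program [: cond, program nullable, take FIRST(cond) ∪ FIRST(program) ∪ {[} = { /, ;, [, id }.
rest -> ; ; params stmt contributes {;}.
Union: FIRST(rest) = { /, ;, [, id, epsilon }.

{ /, ;, [, id, epsilon }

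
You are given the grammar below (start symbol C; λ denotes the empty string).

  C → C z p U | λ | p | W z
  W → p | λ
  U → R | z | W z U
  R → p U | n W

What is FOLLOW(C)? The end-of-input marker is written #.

C is the start symbol, so # ∈ FOLLOW(C).
In C → C z p U: add FIRST(z p U) = { z }.
Union: FOLLOW(C) = { #, z }.

{ #, z }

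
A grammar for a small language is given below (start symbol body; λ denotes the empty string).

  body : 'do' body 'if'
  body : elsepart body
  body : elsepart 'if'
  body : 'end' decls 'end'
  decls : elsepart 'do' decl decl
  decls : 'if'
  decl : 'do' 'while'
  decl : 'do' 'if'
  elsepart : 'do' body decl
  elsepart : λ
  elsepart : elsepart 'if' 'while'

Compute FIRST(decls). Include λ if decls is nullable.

{ 'do', 'if' }

From decls : elsepart 'do' decl decl: elsepart nullable, take FIRST(elsepart) ∪ {'do'} = { 'do', 'if' }.
decls : 'if' contributes {'if'}.
Union: FIRST(decls) = { 'do', 'if' }.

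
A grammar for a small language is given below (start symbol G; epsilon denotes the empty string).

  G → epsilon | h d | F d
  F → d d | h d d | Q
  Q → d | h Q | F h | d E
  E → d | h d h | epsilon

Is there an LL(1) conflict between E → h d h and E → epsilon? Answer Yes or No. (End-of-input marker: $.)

FIRST(h d h) = { h } and FIRST(epsilon) = { epsilon }.
The second alternative is nullable and FOLLOW(E) = { d, h } shares h with FIRST of the first — conflict.

Yes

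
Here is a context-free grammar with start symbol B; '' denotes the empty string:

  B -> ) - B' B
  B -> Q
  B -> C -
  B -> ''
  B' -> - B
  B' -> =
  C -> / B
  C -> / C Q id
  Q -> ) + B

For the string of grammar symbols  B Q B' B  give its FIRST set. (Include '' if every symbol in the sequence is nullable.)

{ ), / }

Add FIRST(B)\{''} = { ), / }; B is nullable, continue.
Add FIRST(Q) = { ) }; Q is not nullable, stop.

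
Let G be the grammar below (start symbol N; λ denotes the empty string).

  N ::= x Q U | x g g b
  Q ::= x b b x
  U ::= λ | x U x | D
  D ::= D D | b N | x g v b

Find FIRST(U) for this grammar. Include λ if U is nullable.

U ::= λ contributes λ.
U ::= x U x contributes {x}.
From U ::= D: add FIRST(D) = { b, x }.
Union: FIRST(U) = { b, x, λ }.

{ b, x, λ }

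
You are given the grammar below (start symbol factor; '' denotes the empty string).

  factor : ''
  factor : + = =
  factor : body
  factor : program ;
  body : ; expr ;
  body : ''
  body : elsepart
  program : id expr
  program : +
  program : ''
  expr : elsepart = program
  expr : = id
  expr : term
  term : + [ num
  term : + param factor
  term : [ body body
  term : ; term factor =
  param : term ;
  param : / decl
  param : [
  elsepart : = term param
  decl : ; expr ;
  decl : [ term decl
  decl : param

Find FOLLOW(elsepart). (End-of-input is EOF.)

In body : elsepart: elsepart is at the end, add FOLLOW(body) = { EOF, +, /, ;, =, [, id }.
In expr : elsepart = program: add FIRST(= program) = { = }.
Union: FOLLOW(elsepart) = { EOF, +, /, ;, =, [, id }.

{ EOF, +, /, ;, =, [, id }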